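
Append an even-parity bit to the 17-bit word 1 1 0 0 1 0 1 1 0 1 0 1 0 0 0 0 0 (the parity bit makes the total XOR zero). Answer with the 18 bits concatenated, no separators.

110010110101000001

XOR of the 17 data bits: 1⊕1⊕0⊕0⊕1⊕0⊕1⊕1⊕0⊕1⊕0⊕1⊕0⊕0⊕0⊕0⊕0 = 1
Parity bit = 1 (so all 18 bits XOR to 0).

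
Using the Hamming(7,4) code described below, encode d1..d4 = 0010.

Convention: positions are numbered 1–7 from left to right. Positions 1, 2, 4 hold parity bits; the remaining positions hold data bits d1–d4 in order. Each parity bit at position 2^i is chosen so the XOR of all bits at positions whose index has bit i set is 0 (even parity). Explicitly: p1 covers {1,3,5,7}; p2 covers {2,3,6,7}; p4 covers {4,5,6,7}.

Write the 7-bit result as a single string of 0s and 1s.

0101010

Place data at non-parity positions: p1 p2 0 p4 0 1 0
p1 (pos 1,3,5,7): XOR of data positions = 0⊕0⊕0 = 0
p2 (pos 2,3,6,7): XOR of data positions = 0⊕1⊕0 = 1
p4 (pos 4,5,6,7): XOR of data positions = 0⊕1⊕0 = 1
Codeword: 0101010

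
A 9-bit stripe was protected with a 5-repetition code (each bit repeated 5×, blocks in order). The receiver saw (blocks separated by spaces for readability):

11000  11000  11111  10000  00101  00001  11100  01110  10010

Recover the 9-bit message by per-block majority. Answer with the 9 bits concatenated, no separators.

Block 1 (11000): 2 ones → 0
Block 2 (11000): 2 ones → 0
Block 3 (11111): 5 ones → 1
Block 4 (10000): 1 one → 0
Block 5 (00101): 2 ones → 0
Block 6 (00001): 1 one → 0
Block 7 (11100): 3 ones → 1
Block 8 (01110): 3 ones → 1
Block 9 (10010): 2 ones → 0

001000110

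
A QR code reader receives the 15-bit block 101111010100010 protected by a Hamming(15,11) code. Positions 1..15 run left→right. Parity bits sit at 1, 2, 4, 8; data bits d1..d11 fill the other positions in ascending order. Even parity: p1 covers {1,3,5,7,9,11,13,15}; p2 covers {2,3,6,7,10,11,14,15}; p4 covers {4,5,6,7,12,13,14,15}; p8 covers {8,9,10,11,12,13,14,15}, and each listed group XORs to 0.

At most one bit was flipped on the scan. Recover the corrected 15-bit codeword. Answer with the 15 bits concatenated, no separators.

s1 (pos 1,3,5,7,9,11,13,15): 1⊕1⊕1⊕0⊕0⊕0⊕0⊕0 = 1
s2 (pos 2,3,6,7,10,11,14,15): 0⊕1⊕1⊕0⊕1⊕0⊕1⊕0 = 0
s4 (pos 4,5,6,7,12,13,14,15): 1⊕1⊕1⊕0⊕0⊕0⊕1⊕0 = 0
s8 (pos 8,9,10,11,12,13,14,15): 1⊕0⊕1⊕0⊕0⊕0⊕1⊕0 = 1
Syndrome s8…s1 = 1001 → error at position 9.
Flip position 9: 101111010100010 → 101111011100010

101111011100010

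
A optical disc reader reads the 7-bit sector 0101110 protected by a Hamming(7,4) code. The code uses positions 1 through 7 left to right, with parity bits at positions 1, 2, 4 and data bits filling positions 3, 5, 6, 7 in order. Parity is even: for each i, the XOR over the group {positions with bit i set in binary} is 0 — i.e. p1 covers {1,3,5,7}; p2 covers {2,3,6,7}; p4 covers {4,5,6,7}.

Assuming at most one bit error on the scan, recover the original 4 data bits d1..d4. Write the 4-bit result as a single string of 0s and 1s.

s1 (pos 1,3,5,7): 0⊕0⊕1⊕0 = 1
s2 (pos 2,3,6,7): 1⊕0⊕1⊕0 = 0
s4 (pos 4,5,6,7): 1⊕1⊕1⊕0 = 1
Syndrome s4…s1 = 101 → error at position 5.
Flip position 5: 0101110 → 0101010
Read data bits from positions 3,5,6,7: 0010

0010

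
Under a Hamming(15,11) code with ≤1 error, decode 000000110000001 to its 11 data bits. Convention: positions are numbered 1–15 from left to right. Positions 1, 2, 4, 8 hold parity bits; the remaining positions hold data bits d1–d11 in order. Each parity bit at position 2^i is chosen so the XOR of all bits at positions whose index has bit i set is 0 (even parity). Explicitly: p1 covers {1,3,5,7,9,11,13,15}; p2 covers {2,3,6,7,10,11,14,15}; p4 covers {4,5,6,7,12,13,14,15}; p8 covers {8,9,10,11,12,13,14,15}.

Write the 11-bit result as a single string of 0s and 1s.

00010000001

s1 (pos 1,3,5,7,9,11,13,15): 0⊕0⊕0⊕1⊕0⊕0⊕0⊕1 = 0
s2 (pos 2,3,6,7,10,11,14,15): 0⊕0⊕0⊕1⊕0⊕0⊕0⊕1 = 0
s4 (pos 4,5,6,7,12,13,14,15): 0⊕0⊕0⊕1⊕0⊕0⊕0⊕1 = 0
s8 (pos 8,9,10,11,12,13,14,15): 1⊕0⊕0⊕0⊕0⊕0⊕0⊕1 = 0
Syndrome s8…s1 = 0000 → no error.
Read data bits from positions 3,5,6,7,9,10,11,12,13,14,15: 00010000001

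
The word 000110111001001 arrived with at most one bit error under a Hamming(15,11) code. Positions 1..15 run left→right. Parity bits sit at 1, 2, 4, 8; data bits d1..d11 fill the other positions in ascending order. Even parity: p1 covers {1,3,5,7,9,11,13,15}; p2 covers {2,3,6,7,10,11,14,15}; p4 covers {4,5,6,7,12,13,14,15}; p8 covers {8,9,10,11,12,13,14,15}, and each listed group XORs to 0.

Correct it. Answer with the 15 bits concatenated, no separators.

s1 (pos 1,3,5,7,9,11,13,15): 0⊕0⊕1⊕1⊕1⊕0⊕0⊕1 = 0
s2 (pos 2,3,6,7,10,11,14,15): 0⊕0⊕0⊕1⊕0⊕0⊕0⊕1 = 0
s4 (pos 4,5,6,7,12,13,14,15): 1⊕1⊕0⊕1⊕1⊕0⊕0⊕1 = 1
s8 (pos 8,9,10,11,12,13,14,15): 1⊕1⊕0⊕0⊕1⊕0⊕0⊕1 = 0
Syndrome s8…s1 = 0100 → error at position 4.
Flip position 4: 000110111001001 → 000010111001001

000010111001001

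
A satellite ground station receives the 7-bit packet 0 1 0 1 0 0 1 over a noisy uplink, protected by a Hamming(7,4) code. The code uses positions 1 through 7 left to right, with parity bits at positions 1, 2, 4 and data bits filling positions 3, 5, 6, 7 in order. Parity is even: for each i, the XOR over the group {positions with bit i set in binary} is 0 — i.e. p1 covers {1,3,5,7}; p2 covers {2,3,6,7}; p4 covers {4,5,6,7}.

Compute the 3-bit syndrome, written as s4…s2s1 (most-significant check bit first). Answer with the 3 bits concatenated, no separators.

s1 (pos 1,3,5,7): 0⊕0⊕0⊕1 = 1
s2 (pos 2,3,6,7): 1⊕0⊕0⊕1 = 0
s4 (pos 4,5,6,7): 1⊕0⊕0⊕1 = 0
Syndrome s4…s1 = 001 → error at position 1.

001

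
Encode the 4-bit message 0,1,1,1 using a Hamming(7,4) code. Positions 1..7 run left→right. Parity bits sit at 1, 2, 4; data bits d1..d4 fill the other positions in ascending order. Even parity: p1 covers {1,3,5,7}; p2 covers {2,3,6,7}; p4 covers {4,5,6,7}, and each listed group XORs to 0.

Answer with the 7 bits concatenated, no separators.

0001111

Place data at non-parity positions: p1 p2 0 p4 1 1 1
p1 (pos 1,3,5,7): XOR of data positions = 0⊕1⊕1 = 0
p2 (pos 2,3,6,7): XOR of data positions = 0⊕1⊕1 = 0
p4 (pos 4,5,6,7): XOR of data positions = 1⊕1⊕1 = 1
Codeword: 0001111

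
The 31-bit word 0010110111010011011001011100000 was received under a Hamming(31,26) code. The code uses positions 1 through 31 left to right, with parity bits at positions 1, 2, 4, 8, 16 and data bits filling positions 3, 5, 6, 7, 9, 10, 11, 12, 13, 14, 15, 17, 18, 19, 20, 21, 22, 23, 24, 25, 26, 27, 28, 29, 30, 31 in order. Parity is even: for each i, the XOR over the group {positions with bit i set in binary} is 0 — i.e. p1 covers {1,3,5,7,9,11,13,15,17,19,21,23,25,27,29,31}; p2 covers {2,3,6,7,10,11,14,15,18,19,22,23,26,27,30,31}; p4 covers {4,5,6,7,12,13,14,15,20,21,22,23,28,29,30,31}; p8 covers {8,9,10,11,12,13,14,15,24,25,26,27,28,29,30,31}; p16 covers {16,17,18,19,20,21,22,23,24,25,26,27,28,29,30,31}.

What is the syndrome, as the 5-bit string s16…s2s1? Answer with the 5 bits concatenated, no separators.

s1 (pos 1,3,5,7,9,11,13,15,17,19,21,23,25,27,29,31): 0⊕1⊕1⊕0⊕1⊕0⊕0⊕1⊕0⊕1⊕0⊕0⊕1⊕0⊕0⊕0 = 0
s2 (pos 2,3,6,7,10,11,14,15,18,19,22,23,26,27,30,31): 0⊕1⊕1⊕0⊕1⊕0⊕0⊕1⊕1⊕1⊕1⊕0⊕1⊕0⊕0⊕0 = 0
s4 (pos 4,5,6,7,12,13,14,15,20,21,22,23,28,29,30,31): 0⊕1⊕1⊕0⊕1⊕0⊕0⊕1⊕0⊕0⊕1⊕0⊕0⊕0⊕0⊕0 = 1
s8 (pos 8,9,10,11,12,13,14,15,24,25,26,27,28,29,30,31): 1⊕1⊕1⊕0⊕1⊕0⊕0⊕1⊕1⊕1⊕1⊕0⊕0⊕0⊕0⊕0 = 0
s16 (pos 16,17,18,19,20,21,22,23,24,25,26,27,28,29,30,31): 1⊕0⊕1⊕1⊕0⊕0⊕1⊕0⊕1⊕1⊕1⊕0⊕0⊕0⊕0⊕0 = 1
Syndrome s16…s1 = 10100 → error at position 20.

10100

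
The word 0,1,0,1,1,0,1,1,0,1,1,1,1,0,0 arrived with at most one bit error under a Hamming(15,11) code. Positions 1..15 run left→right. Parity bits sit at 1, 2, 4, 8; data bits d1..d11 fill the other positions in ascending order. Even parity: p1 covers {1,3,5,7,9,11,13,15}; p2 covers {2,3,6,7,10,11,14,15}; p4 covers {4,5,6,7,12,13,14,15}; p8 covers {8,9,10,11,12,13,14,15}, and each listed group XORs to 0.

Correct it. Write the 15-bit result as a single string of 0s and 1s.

s1 (pos 1,3,5,7,9,11,13,15): 0⊕0⊕1⊕1⊕0⊕1⊕1⊕0 = 0
s2 (pos 2,3,6,7,10,11,14,15): 1⊕0⊕0⊕1⊕1⊕1⊕0⊕0 = 0
s4 (pos 4,5,6,7,12,13,14,15): 1⊕1⊕0⊕1⊕1⊕1⊕0⊕0 = 1
s8 (pos 8,9,10,11,12,13,14,15): 1⊕0⊕1⊕1⊕1⊕1⊕0⊕0 = 1
Syndrome s8…s1 = 1100 → error at position 12.
Flip position 12: 010110110111100 → 010110110110100

010110110110100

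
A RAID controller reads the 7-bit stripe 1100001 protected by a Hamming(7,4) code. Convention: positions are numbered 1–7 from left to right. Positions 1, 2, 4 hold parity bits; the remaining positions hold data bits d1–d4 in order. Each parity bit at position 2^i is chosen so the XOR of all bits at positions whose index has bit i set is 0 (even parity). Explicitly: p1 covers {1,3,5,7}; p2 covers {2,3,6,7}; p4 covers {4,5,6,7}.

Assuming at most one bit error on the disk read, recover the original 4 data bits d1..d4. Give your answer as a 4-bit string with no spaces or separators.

s1 (pos 1,3,5,7): 1⊕0⊕0⊕1 = 0
s2 (pos 2,3,6,7): 1⊕0⊕0⊕1 = 0
s4 (pos 4,5,6,7): 0⊕0⊕0⊕1 = 1
Syndrome s4…s1 = 100 → error at position 4.
Flip position 4: 1100001 → 1101001
Read data bits from positions 3,5,6,7: 0001

0001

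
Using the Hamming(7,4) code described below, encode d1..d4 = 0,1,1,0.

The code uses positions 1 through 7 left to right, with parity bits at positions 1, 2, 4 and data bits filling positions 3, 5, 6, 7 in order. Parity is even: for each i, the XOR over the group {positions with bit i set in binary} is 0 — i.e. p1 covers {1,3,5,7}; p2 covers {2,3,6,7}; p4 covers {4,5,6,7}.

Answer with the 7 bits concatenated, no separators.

1100110

Place data at non-parity positions: p1 p2 0 p4 1 1 0
p1 (pos 1,3,5,7): XOR of data positions = 0⊕1⊕0 = 1
p2 (pos 2,3,6,7): XOR of data positions = 0⊕1⊕0 = 1
p4 (pos 4,5,6,7): XOR of data positions = 1⊕1⊕0 = 0
Codeword: 1100110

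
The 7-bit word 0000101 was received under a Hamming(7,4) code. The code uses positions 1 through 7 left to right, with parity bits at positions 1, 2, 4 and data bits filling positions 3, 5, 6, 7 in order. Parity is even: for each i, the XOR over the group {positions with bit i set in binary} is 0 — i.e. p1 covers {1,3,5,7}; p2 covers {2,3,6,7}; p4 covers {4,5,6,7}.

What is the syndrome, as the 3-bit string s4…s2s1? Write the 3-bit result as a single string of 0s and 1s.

s1 (pos 1,3,5,7): 0⊕0⊕1⊕1 = 0
s2 (pos 2,3,6,7): 0⊕0⊕0⊕1 = 1
s4 (pos 4,5,6,7): 0⊕1⊕0⊕1 = 0
Syndrome s4…s1 = 010 → error at position 2.

010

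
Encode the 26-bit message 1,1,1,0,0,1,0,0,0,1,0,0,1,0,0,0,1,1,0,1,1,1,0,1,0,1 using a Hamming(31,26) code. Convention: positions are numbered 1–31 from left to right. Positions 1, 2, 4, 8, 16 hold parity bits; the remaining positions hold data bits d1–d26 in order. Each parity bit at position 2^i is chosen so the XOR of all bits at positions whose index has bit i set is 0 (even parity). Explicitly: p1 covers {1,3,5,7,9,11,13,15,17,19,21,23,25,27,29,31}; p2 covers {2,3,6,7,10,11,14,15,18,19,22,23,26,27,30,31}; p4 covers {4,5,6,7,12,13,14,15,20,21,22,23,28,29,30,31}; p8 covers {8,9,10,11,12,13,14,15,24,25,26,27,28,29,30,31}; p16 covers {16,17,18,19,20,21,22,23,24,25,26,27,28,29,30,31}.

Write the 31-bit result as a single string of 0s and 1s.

Place data at non-parity positions: p1 p2 1 p4 1 1 0 p8 0 1 0 0 0 1 0 p16 0 1 0 0 0 1 1 0 1 1 1 0 1 0 1
p1 (pos 1,3,5,7,9,11,13,15,17,19,21,23,25,27,29,31): XOR of data positions = 1⊕1⊕0⊕0⊕0⊕0⊕0⊕0⊕0⊕0⊕1⊕1⊕1⊕1⊕1 = 1
p2 (pos 2,3,6,7,10,11,14,15,18,19,22,23,26,27,30,31): XOR of data positions = 1⊕1⊕0⊕1⊕0⊕1⊕0⊕1⊕0⊕1⊕1⊕1⊕1⊕0⊕1 = 0
p4 (pos 4,5,6,7,12,13,14,15,20,21,22,23,28,29,30,31): XOR of data positions = 1⊕1⊕0⊕0⊕0⊕1⊕0⊕0⊕0⊕1⊕1⊕0⊕1⊕0⊕1 = 1
p8 (pos 8,9,10,11,12,13,14,15,24,25,26,27,28,29,30,31): XOR of data positions = 0⊕1⊕0⊕0⊕0⊕1⊕0⊕0⊕1⊕1⊕1⊕0⊕1⊕0⊕1 = 1
p16 (pos 16,17,18,19,20,21,22,23,24,25,26,27,28,29,30,31): XOR of data positions = 0⊕1⊕0⊕0⊕0⊕1⊕1⊕0⊕1⊕1⊕1⊕0⊕1⊕0⊕1 = 0
Codeword: 1011110101000100010001101110101

1011110101000100010001101110101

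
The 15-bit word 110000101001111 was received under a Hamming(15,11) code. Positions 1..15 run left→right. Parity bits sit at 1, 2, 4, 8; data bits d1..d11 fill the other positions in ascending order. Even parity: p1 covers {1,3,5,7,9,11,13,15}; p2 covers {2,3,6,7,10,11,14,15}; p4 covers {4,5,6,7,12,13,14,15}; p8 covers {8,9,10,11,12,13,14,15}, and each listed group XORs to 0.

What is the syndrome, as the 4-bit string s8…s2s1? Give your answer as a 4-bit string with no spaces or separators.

s1 (pos 1,3,5,7,9,11,13,15): 1⊕0⊕0⊕1⊕1⊕0⊕1⊕1 = 1
s2 (pos 2,3,6,7,10,11,14,15): 1⊕0⊕0⊕1⊕0⊕0⊕1⊕1 = 0
s4 (pos 4,5,6,7,12,13,14,15): 0⊕0⊕0⊕1⊕1⊕1⊕1⊕1 = 1
s8 (pos 8,9,10,11,12,13,14,15): 0⊕1⊕0⊕0⊕1⊕1⊕1⊕1 = 1
Syndrome s8…s1 = 1101 → error at position 13.

1101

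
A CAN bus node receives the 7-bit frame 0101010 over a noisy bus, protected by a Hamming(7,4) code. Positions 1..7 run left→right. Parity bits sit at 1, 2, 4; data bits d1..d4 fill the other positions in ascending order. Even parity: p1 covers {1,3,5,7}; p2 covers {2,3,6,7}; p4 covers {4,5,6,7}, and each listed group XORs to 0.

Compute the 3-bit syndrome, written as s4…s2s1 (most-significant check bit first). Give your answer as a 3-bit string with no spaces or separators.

000

s1 (pos 1,3,5,7): 0⊕0⊕0⊕0 = 0
s2 (pos 2,3,6,7): 1⊕0⊕1⊕0 = 0
s4 (pos 4,5,6,7): 1⊕0⊕1⊕0 = 0
Syndrome s4…s1 = 000 → no error.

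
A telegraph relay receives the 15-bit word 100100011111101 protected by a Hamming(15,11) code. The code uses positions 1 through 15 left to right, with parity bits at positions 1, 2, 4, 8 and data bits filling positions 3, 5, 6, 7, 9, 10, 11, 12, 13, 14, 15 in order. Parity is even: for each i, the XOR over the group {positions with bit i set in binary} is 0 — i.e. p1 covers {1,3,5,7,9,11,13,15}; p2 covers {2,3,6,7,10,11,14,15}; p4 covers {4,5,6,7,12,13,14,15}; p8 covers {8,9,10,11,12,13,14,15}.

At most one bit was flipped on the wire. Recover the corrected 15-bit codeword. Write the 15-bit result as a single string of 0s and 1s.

100100011101101

s1 (pos 1,3,5,7,9,11,13,15): 1⊕0⊕0⊕0⊕1⊕1⊕1⊕1 = 1
s2 (pos 2,3,6,7,10,11,14,15): 0⊕0⊕0⊕0⊕1⊕1⊕0⊕1 = 1
s4 (pos 4,5,6,7,12,13,14,15): 1⊕0⊕0⊕0⊕1⊕1⊕0⊕1 = 0
s8 (pos 8,9,10,11,12,13,14,15): 1⊕1⊕1⊕1⊕1⊕1⊕0⊕1 = 1
Syndrome s8…s1 = 1011 → error at position 11.
Flip position 11: 100100011111101 → 100100011101101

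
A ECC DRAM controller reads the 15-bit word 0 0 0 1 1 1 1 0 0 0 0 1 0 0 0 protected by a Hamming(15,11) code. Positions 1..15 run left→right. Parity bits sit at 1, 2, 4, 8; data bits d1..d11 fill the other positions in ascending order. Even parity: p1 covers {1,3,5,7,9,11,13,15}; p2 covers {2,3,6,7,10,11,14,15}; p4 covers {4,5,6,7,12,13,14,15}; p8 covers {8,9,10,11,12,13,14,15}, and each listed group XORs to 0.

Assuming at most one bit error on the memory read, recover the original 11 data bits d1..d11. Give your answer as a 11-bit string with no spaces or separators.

01110000000

s1 (pos 1,3,5,7,9,11,13,15): 0⊕0⊕1⊕1⊕0⊕0⊕0⊕0 = 0
s2 (pos 2,3,6,7,10,11,14,15): 0⊕0⊕1⊕1⊕0⊕0⊕0⊕0 = 0
s4 (pos 4,5,6,7,12,13,14,15): 1⊕1⊕1⊕1⊕1⊕0⊕0⊕0 = 1
s8 (pos 8,9,10,11,12,13,14,15): 0⊕0⊕0⊕0⊕1⊕0⊕0⊕0 = 1
Syndrome s8…s1 = 1100 → error at position 12.
Flip position 12: 000111100001000 → 000111100000000
Read data bits from positions 3,5,6,7,9,10,11,12,13,14,15: 01110000000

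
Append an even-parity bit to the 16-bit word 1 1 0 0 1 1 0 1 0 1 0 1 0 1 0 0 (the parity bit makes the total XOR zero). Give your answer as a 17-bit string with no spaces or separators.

XOR of the 16 data bits: 1⊕1⊕0⊕0⊕1⊕1⊕0⊕1⊕0⊕1⊕0⊕1⊕0⊕1⊕0⊕0 = 0
Parity bit = 0 (so all 17 bits XOR to 0).

11001101010101000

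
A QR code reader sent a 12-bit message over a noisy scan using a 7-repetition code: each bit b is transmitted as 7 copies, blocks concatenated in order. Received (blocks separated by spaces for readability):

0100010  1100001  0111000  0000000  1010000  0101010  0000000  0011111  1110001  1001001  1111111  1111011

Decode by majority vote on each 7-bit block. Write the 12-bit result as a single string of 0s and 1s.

000000011011

Block 1 (0100010): 2 ones → 0
Block 2 (1100001): 3 ones → 0
Block 3 (0111000): 3 ones → 0
Block 4 (0000000): 0 ones → 0
Block 5 (1010000): 2 ones → 0
Block 6 (0101010): 3 ones → 0
Block 7 (0000000): 0 ones → 0
Block 8 (0011111): 5 ones → 1
Block 9 (1110001): 4 ones → 1
Block 10 (1001001): 3 ones → 0
Block 11 (1111111): 7 ones → 1
Block 12 (1111011): 6 ones → 1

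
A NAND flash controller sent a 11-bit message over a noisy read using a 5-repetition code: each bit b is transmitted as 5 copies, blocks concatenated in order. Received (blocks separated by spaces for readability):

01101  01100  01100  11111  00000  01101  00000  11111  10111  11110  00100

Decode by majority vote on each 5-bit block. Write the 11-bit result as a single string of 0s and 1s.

10010101110

Block 1 (01101): 3 ones → 1
Block 2 (01100): 2 ones → 0
Block 3 (01100): 2 ones → 0
Block 4 (11111): 5 ones → 1
Block 5 (00000): 0 ones → 0
Block 6 (01101): 3 ones → 1
Block 7 (00000): 0 ones → 0
Block 8 (11111): 5 ones → 1
Block 9 (10111): 4 ones → 1
Block 10 (11110): 4 ones → 1
Block 11 (00100): 1 one → 0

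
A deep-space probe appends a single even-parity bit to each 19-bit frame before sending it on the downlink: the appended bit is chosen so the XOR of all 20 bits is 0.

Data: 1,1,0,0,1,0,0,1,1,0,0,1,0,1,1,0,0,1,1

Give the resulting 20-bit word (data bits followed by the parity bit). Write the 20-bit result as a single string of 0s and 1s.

11001001100101100110

XOR of the 19 data bits: 1⊕1⊕0⊕0⊕1⊕0⊕0⊕1⊕1⊕0⊕0⊕1⊕0⊕1⊕1⊕0⊕0⊕1⊕1 = 0
Parity bit = 0 (so all 20 bits XOR to 0).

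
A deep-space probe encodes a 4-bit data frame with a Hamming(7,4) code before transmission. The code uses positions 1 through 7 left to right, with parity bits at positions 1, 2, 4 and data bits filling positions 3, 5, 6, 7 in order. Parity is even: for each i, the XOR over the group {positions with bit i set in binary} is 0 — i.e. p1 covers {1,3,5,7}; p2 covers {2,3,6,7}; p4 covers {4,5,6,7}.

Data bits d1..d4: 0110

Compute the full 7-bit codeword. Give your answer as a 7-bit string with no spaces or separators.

Place data at non-parity positions: p1 p2 0 p4 1 1 0
p1 (pos 1,3,5,7): XOR of data positions = 0⊕1⊕0 = 1
p2 (pos 2,3,6,7): XOR of data positions = 0⊕1⊕0 = 1
p4 (pos 4,5,6,7): XOR of data positions = 1⊕1⊕0 = 0
Codeword: 1100110

1100110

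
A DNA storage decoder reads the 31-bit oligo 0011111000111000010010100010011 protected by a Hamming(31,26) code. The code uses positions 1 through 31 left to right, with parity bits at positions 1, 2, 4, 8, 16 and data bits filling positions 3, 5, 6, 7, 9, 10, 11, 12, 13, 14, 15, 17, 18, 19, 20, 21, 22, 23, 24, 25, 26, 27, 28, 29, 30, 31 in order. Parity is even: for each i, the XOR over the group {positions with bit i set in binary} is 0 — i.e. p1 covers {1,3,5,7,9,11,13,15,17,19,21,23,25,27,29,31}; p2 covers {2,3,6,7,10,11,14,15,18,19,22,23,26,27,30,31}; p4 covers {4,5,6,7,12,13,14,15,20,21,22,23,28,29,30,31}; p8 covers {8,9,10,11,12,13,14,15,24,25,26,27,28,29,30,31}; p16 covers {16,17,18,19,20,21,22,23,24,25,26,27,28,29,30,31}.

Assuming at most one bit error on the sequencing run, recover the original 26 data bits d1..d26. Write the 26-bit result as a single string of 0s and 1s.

s1 (pos 1,3,5,7,9,11,13,15,17,19,21,23,25,27,29,31): 0⊕1⊕1⊕1⊕0⊕1⊕1⊕0⊕0⊕0⊕1⊕1⊕0⊕1⊕0⊕1 = 1
s2 (pos 2,3,6,7,10,11,14,15,18,19,22,23,26,27,30,31): 0⊕1⊕1⊕1⊕0⊕1⊕0⊕0⊕1⊕0⊕0⊕1⊕0⊕1⊕1⊕1 = 1
s4 (pos 4,5,6,7,12,13,14,15,20,21,22,23,28,29,30,31): 1⊕1⊕1⊕1⊕1⊕1⊕0⊕0⊕0⊕1⊕0⊕1⊕0⊕0⊕1⊕1 = 0
s8 (pos 8,9,10,11,12,13,14,15,24,25,26,27,28,29,30,31): 0⊕0⊕0⊕1⊕1⊕1⊕0⊕0⊕0⊕0⊕0⊕1⊕0⊕0⊕1⊕1 = 0
s16 (pos 16,17,18,19,20,21,22,23,24,25,26,27,28,29,30,31): 0⊕0⊕1⊕0⊕0⊕1⊕0⊕1⊕0⊕0⊕0⊕1⊕0⊕0⊕1⊕1 = 0
Syndrome s16…s1 = 00011 → error at position 3.
Flip position 3: 0011111000111000010010100010011 → 0001111000111000010010100010011
Read data bits from positions 3,5,6,7,9,10,11,12,13,14,15,17,18,19,20,21,22,23,24,25,26,27,28,29,30,31: 01110011100010010100010011

01110011100010010100010011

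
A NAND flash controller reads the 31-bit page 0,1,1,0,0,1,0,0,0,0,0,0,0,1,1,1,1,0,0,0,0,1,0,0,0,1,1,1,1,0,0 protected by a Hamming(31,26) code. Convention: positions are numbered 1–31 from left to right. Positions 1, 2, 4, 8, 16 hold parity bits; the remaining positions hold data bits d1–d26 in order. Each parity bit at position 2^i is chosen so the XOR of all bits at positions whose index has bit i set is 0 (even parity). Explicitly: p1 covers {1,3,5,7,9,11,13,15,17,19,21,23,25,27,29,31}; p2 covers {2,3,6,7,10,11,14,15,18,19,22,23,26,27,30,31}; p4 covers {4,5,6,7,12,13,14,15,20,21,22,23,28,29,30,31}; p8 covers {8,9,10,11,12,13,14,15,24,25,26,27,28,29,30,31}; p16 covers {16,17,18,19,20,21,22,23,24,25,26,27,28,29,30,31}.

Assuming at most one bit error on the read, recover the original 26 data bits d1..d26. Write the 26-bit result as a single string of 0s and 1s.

10100000011000001000111100

s1 (pos 1,3,5,7,9,11,13,15,17,19,21,23,25,27,29,31): 0⊕1⊕0⊕0⊕0⊕0⊕0⊕1⊕1⊕0⊕0⊕0⊕0⊕1⊕1⊕0 = 1
s2 (pos 2,3,6,7,10,11,14,15,18,19,22,23,26,27,30,31): 1⊕1⊕1⊕0⊕0⊕0⊕1⊕1⊕0⊕0⊕1⊕0⊕1⊕1⊕0⊕0 = 0
s4 (pos 4,5,6,7,12,13,14,15,20,21,22,23,28,29,30,31): 0⊕0⊕1⊕0⊕0⊕0⊕1⊕1⊕0⊕0⊕1⊕0⊕1⊕1⊕0⊕0 = 0
s8 (pos 8,9,10,11,12,13,14,15,24,25,26,27,28,29,30,31): 0⊕0⊕0⊕0⊕0⊕0⊕1⊕1⊕0⊕0⊕1⊕1⊕1⊕1⊕0⊕0 = 0
s16 (pos 16,17,18,19,20,21,22,23,24,25,26,27,28,29,30,31): 1⊕1⊕0⊕0⊕0⊕0⊕1⊕0⊕0⊕0⊕1⊕1⊕1⊕1⊕0⊕0 = 1
Syndrome s16…s1 = 10001 → error at position 17.
Flip position 17: 0110010000000111100001000111100 → 0110010000000111000001000111100
Read data bits from positions 3,5,6,7,9,10,11,12,13,14,15,17,18,19,20,21,22,23,24,25,26,27,28,29,30,31: 10100000011000001000111100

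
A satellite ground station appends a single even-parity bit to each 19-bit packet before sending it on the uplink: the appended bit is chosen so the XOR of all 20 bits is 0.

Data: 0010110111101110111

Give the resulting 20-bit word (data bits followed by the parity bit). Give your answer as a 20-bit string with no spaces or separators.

XOR of the 19 data bits: 0⊕0⊕1⊕0⊕1⊕1⊕0⊕1⊕1⊕1⊕1⊕0⊕1⊕1⊕1⊕0⊕1⊕1⊕1 = 1
Parity bit = 1 (so all 20 bits XOR to 0).

00101101111011101111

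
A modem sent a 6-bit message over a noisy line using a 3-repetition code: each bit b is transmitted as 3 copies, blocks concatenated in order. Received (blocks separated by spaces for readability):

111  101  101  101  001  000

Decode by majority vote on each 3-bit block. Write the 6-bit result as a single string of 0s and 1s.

111100

Block 1 (111): 3 ones → 1
Block 2 (101): 2 ones → 1
Block 3 (101): 2 ones → 1
Block 4 (101): 2 ones → 1
Block 5 (001): 1 one → 0
Block 6 (000): 0 ones → 0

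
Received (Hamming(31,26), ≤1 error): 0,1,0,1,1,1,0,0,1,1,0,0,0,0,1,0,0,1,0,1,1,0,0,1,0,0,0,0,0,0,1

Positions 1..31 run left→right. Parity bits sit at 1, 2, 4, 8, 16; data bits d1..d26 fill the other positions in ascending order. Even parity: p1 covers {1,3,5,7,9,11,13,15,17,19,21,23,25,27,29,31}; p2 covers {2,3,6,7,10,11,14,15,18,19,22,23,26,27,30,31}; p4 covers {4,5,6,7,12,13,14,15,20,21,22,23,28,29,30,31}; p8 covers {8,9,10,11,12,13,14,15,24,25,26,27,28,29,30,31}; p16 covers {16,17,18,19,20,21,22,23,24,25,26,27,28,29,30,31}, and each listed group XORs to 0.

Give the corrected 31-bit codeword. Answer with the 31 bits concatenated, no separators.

s1 (pos 1,3,5,7,9,11,13,15,17,19,21,23,25,27,29,31): 0⊕0⊕1⊕0⊕1⊕0⊕0⊕1⊕0⊕0⊕1⊕0⊕0⊕0⊕0⊕1 = 1
s2 (pos 2,3,6,7,10,11,14,15,18,19,22,23,26,27,30,31): 1⊕0⊕1⊕0⊕1⊕0⊕0⊕1⊕1⊕0⊕0⊕0⊕0⊕0⊕0⊕1 = 0
s4 (pos 4,5,6,7,12,13,14,15,20,21,22,23,28,29,30,31): 1⊕1⊕1⊕0⊕0⊕0⊕0⊕1⊕1⊕1⊕0⊕0⊕0⊕0⊕0⊕1 = 1
s8 (pos 8,9,10,11,12,13,14,15,24,25,26,27,28,29,30,31): 0⊕1⊕1⊕0⊕0⊕0⊕0⊕1⊕1⊕0⊕0⊕0⊕0⊕0⊕0⊕1 = 1
s16 (pos 16,17,18,19,20,21,22,23,24,25,26,27,28,29,30,31): 0⊕0⊕1⊕0⊕1⊕1⊕0⊕0⊕1⊕0⊕0⊕0⊕0⊕0⊕0⊕1 = 1
Syndrome s16…s1 = 11101 → error at position 29.
Flip position 29: 0101110011000010010110010000001 → 0101110011000010010110010000101

0101110011000010010110010000101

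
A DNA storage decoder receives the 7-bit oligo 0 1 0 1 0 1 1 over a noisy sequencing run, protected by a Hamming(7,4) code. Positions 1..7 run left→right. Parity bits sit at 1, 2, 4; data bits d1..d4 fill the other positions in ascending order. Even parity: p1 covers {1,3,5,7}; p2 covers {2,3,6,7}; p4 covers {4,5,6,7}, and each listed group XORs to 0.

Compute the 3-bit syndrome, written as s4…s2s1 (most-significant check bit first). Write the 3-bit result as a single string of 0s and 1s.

s1 (pos 1,3,5,7): 0⊕0⊕0⊕1 = 1
s2 (pos 2,3,6,7): 1⊕0⊕1⊕1 = 1
s4 (pos 4,5,6,7): 1⊕0⊕1⊕1 = 1
Syndrome s4…s1 = 111 → error at position 7.

111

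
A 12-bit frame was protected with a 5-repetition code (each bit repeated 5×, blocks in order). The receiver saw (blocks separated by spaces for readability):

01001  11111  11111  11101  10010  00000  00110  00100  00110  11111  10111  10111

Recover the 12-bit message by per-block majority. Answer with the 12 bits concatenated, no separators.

Block 1 (01001): 2 ones → 0
Block 2 (11111): 5 ones → 1
Block 3 (11111): 5 ones → 1
Block 4 (11101): 4 ones → 1
Block 5 (10010): 2 ones → 0
Block 6 (00000): 0 ones → 0
Block 7 (00110): 2 ones → 0
Block 8 (00100): 1 one → 0
Block 9 (00110): 2 ones → 0
Block 10 (11111): 5 ones → 1
Block 11 (10111): 4 ones → 1
Block 12 (10111): 4 ones → 1

011100000111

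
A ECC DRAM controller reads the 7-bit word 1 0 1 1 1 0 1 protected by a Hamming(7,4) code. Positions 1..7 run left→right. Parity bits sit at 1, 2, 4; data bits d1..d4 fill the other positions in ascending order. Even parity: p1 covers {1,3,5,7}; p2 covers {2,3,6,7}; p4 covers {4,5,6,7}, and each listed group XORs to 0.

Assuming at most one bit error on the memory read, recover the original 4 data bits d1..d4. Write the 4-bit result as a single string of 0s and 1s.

1101

s1 (pos 1,3,5,7): 1⊕1⊕1⊕1 = 0
s2 (pos 2,3,6,7): 0⊕1⊕0⊕1 = 0
s4 (pos 4,5,6,7): 1⊕1⊕0⊕1 = 1
Syndrome s4…s1 = 100 → error at position 4.
Flip position 4: 1011101 → 1010101
Read data bits from positions 3,5,6,7: 1101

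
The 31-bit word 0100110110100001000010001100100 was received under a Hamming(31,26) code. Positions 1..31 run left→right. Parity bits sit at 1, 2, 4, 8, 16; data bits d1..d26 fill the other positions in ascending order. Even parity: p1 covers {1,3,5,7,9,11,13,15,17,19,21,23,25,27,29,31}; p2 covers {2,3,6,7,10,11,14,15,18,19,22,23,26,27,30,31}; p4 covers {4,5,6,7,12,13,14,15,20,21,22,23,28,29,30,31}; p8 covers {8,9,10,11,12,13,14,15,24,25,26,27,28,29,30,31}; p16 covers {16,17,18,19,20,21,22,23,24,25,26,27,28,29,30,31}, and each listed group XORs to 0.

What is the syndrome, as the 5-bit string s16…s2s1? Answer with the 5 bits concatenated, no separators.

10000

s1 (pos 1,3,5,7,9,11,13,15,17,19,21,23,25,27,29,31): 0⊕0⊕1⊕0⊕1⊕1⊕0⊕0⊕0⊕0⊕1⊕0⊕1⊕0⊕1⊕0 = 0
s2 (pos 2,3,6,7,10,11,14,15,18,19,22,23,26,27,30,31): 1⊕0⊕1⊕0⊕0⊕1⊕0⊕0⊕0⊕0⊕0⊕0⊕1⊕0⊕0⊕0 = 0
s4 (pos 4,5,6,7,12,13,14,15,20,21,22,23,28,29,30,31): 0⊕1⊕1⊕0⊕0⊕0⊕0⊕0⊕0⊕1⊕0⊕0⊕0⊕1⊕0⊕0 = 0
s8 (pos 8,9,10,11,12,13,14,15,24,25,26,27,28,29,30,31): 1⊕1⊕0⊕1⊕0⊕0⊕0⊕0⊕0⊕1⊕1⊕0⊕0⊕1⊕0⊕0 = 0
s16 (pos 16,17,18,19,20,21,22,23,24,25,26,27,28,29,30,31): 1⊕0⊕0⊕0⊕0⊕1⊕0⊕0⊕0⊕1⊕1⊕0⊕0⊕1⊕0⊕0 = 1
Syndrome s16…s1 = 10000 → error at position 16.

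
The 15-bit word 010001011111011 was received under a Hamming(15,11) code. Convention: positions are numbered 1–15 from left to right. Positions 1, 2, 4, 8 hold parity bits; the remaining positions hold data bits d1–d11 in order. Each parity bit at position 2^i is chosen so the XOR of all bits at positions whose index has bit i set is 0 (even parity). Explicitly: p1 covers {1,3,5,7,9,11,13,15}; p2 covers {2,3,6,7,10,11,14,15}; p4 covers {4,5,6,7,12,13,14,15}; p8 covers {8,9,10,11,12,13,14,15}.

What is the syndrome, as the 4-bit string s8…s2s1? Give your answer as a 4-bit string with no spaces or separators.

1001

s1 (pos 1,3,5,7,9,11,13,15): 0⊕0⊕0⊕0⊕1⊕1⊕0⊕1 = 1
s2 (pos 2,3,6,7,10,11,14,15): 1⊕0⊕1⊕0⊕1⊕1⊕1⊕1 = 0
s4 (pos 4,5,6,7,12,13,14,15): 0⊕0⊕1⊕0⊕1⊕0⊕1⊕1 = 0
s8 (pos 8,9,10,11,12,13,14,15): 1⊕1⊕1⊕1⊕1⊕0⊕1⊕1 = 1
Syndrome s8…s1 = 1001 → error at position 9.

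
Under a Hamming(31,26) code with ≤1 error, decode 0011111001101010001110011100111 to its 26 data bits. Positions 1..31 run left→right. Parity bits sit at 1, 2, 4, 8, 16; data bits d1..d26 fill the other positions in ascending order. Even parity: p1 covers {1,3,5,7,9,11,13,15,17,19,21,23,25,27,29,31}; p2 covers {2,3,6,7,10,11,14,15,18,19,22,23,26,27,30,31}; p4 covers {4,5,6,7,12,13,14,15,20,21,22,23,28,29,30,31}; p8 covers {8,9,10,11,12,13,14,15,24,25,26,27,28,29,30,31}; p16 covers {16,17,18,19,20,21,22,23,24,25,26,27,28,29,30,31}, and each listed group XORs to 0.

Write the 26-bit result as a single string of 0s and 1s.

s1 (pos 1,3,5,7,9,11,13,15,17,19,21,23,25,27,29,31): 0⊕1⊕1⊕1⊕0⊕1⊕1⊕1⊕0⊕1⊕1⊕0⊕1⊕0⊕1⊕1 = 1
s2 (pos 2,3,6,7,10,11,14,15,18,19,22,23,26,27,30,31): 0⊕1⊕1⊕1⊕1⊕1⊕0⊕1⊕0⊕1⊕0⊕0⊕1⊕0⊕1⊕1 = 0
s4 (pos 4,5,6,7,12,13,14,15,20,21,22,23,28,29,30,31): 1⊕1⊕1⊕1⊕0⊕1⊕0⊕1⊕1⊕1⊕0⊕0⊕0⊕1⊕1⊕1 = 1
s8 (pos 8,9,10,11,12,13,14,15,24,25,26,27,28,29,30,31): 0⊕0⊕1⊕1⊕0⊕1⊕0⊕1⊕1⊕1⊕1⊕0⊕0⊕1⊕1⊕1 = 0
s16 (pos 16,17,18,19,20,21,22,23,24,25,26,27,28,29,30,31): 0⊕0⊕0⊕1⊕1⊕1⊕0⊕0⊕1⊕1⊕1⊕0⊕0⊕1⊕1⊕1 = 1
Syndrome s16…s1 = 10101 → error at position 21.
Flip position 21: 0011111001101010001110011100111 → 0011111001101010001100011100111
Read data bits from positions 3,5,6,7,9,10,11,12,13,14,15,17,18,19,20,21,22,23,24,25,26,27,28,29,30,31: 11110110101001100011100111

11110110101001100011100111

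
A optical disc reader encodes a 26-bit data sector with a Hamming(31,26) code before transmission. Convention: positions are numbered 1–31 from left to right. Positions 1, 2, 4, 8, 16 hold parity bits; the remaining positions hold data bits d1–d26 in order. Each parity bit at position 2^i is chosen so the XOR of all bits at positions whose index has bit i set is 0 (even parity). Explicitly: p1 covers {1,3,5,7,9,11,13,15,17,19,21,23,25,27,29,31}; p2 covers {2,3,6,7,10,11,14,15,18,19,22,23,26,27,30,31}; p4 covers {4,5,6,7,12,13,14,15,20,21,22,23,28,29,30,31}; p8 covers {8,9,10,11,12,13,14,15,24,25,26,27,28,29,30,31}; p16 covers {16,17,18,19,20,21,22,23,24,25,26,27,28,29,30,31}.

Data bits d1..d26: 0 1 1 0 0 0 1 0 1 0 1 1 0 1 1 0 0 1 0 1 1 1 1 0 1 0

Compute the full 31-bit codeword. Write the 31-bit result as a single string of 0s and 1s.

1000110000101011101100101111010

Place data at non-parity positions: p1 p2 0 p4 1 1 0 p8 0 0 1 0 1 0 1 p16 1 0 1 1 0 0 1 0 1 1 1 1 0 1 0
p1 (pos 1,3,5,7,9,11,13,15,17,19,21,23,25,27,29,31): XOR of data positions = 0⊕1⊕0⊕0⊕1⊕1⊕1⊕1⊕1⊕0⊕1⊕1⊕1⊕0⊕0 = 1
p2 (pos 2,3,6,7,10,11,14,15,18,19,22,23,26,27,30,31): XOR of data positions = 0⊕1⊕0⊕0⊕1⊕0⊕1⊕0⊕1⊕0⊕1⊕1⊕1⊕1⊕0 = 0
p4 (pos 4,5,6,7,12,13,14,15,20,21,22,23,28,29,30,31): XOR of data positions = 1⊕1⊕0⊕0⊕1⊕0⊕1⊕1⊕0⊕0⊕1⊕1⊕0⊕1⊕0 = 0
p8 (pos 8,9,10,11,12,13,14,15,24,25,26,27,28,29,30,31): XOR of data positions = 0⊕0⊕1⊕0⊕1⊕0⊕1⊕0⊕1⊕1⊕1⊕1⊕0⊕1⊕0 = 0
p16 (pos 16,17,18,19,20,21,22,23,24,25,26,27,28,29,30,31): XOR of data positions = 1⊕0⊕1⊕1⊕0⊕0⊕1⊕0⊕1⊕1⊕1⊕1⊕0⊕1⊕0 = 1
Codeword: 1000110000101011101100101111010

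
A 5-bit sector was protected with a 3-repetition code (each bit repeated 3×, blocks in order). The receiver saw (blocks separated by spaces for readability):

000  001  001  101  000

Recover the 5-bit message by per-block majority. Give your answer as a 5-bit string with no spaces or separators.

00010

Block 1 (000): 0 ones → 0
Block 2 (001): 1 one → 0
Block 3 (001): 1 one → 0
Block 4 (101): 2 ones → 1
Block 5 (000): 0 ones → 0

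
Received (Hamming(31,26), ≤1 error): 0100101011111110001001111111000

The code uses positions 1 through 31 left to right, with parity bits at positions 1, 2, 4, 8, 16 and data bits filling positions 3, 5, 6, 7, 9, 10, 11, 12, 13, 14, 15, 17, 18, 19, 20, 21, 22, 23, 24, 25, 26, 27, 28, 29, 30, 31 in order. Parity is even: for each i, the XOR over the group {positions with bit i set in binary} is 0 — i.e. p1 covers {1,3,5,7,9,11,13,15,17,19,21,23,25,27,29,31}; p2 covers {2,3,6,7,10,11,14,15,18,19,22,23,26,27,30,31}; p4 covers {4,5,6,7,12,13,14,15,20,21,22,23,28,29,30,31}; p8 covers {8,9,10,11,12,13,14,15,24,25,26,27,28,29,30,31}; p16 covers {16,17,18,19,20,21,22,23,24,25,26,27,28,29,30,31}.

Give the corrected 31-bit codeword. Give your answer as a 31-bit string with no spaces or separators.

0100111011111110001001111111000

s1 (pos 1,3,5,7,9,11,13,15,17,19,21,23,25,27,29,31): 0⊕0⊕1⊕1⊕1⊕1⊕1⊕1⊕0⊕1⊕0⊕1⊕1⊕1⊕0⊕0 = 0
s2 (pos 2,3,6,7,10,11,14,15,18,19,22,23,26,27,30,31): 1⊕0⊕0⊕1⊕1⊕1⊕1⊕1⊕0⊕1⊕1⊕1⊕1⊕1⊕0⊕0 = 1
s4 (pos 4,5,6,7,12,13,14,15,20,21,22,23,28,29,30,31): 0⊕1⊕0⊕1⊕1⊕1⊕1⊕1⊕0⊕0⊕1⊕1⊕1⊕0⊕0⊕0 = 1
s8 (pos 8,9,10,11,12,13,14,15,24,25,26,27,28,29,30,31): 0⊕1⊕1⊕1⊕1⊕1⊕1⊕1⊕1⊕1⊕1⊕1⊕1⊕0⊕0⊕0 = 0
s16 (pos 16,17,18,19,20,21,22,23,24,25,26,27,28,29,30,31): 0⊕0⊕0⊕1⊕0⊕0⊕1⊕1⊕1⊕1⊕1⊕1⊕1⊕0⊕0⊕0 = 0
Syndrome s16…s1 = 00110 → error at position 6.
Flip position 6: 0100101011111110001001111111000 → 0100111011111110001001111111000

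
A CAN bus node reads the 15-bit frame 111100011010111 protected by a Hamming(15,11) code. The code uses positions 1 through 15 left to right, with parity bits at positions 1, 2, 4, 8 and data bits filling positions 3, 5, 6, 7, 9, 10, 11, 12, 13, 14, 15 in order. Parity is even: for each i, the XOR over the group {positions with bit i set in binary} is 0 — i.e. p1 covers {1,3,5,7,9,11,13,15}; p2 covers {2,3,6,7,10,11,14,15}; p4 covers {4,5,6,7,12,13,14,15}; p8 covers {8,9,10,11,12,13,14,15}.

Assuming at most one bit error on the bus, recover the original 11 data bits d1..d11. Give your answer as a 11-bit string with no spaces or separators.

10001010111

s1 (pos 1,3,5,7,9,11,13,15): 1⊕1⊕0⊕0⊕1⊕1⊕1⊕1 = 0
s2 (pos 2,3,6,7,10,11,14,15): 1⊕1⊕0⊕0⊕0⊕1⊕1⊕1 = 1
s4 (pos 4,5,6,7,12,13,14,15): 1⊕0⊕0⊕0⊕0⊕1⊕1⊕1 = 0
s8 (pos 8,9,10,11,12,13,14,15): 1⊕1⊕0⊕1⊕0⊕1⊕1⊕1 = 0
Syndrome s8…s1 = 0010 → error at position 2.
Flip position 2: 111100011010111 → 101100011010111
Read data bits from positions 3,5,6,7,9,10,11,12,13,14,15: 10001010111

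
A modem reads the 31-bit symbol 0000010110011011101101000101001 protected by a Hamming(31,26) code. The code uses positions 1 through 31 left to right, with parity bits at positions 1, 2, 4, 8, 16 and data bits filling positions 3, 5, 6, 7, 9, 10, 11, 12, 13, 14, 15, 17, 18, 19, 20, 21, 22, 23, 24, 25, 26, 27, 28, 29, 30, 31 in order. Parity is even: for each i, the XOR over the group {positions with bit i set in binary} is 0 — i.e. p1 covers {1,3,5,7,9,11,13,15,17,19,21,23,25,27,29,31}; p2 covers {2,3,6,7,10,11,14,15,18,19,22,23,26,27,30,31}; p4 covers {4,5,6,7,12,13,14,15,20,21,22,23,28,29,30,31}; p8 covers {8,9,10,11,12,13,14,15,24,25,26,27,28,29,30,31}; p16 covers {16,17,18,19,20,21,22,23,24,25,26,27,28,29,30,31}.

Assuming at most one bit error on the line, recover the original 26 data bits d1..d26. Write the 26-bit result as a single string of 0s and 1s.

s1 (pos 1,3,5,7,9,11,13,15,17,19,21,23,25,27,29,31): 0⊕0⊕0⊕0⊕1⊕0⊕1⊕1⊕1⊕1⊕0⊕0⊕0⊕0⊕0⊕1 = 0
s2 (pos 2,3,6,7,10,11,14,15,18,19,22,23,26,27,30,31): 0⊕0⊕1⊕0⊕0⊕0⊕0⊕1⊕0⊕1⊕1⊕0⊕1⊕0⊕0⊕1 = 0
s4 (pos 4,5,6,7,12,13,14,15,20,21,22,23,28,29,30,31): 0⊕0⊕1⊕0⊕1⊕1⊕0⊕1⊕1⊕0⊕1⊕0⊕1⊕0⊕0⊕1 = 0
s8 (pos 8,9,10,11,12,13,14,15,24,25,26,27,28,29,30,31): 1⊕1⊕0⊕0⊕1⊕1⊕0⊕1⊕0⊕0⊕1⊕0⊕1⊕0⊕0⊕1 = 0
s16 (pos 16,17,18,19,20,21,22,23,24,25,26,27,28,29,30,31): 1⊕1⊕0⊕1⊕1⊕0⊕1⊕0⊕0⊕0⊕1⊕0⊕1⊕0⊕0⊕1 = 0
Syndrome s16…s1 = 00000 → no error.
Read data bits from positions 3,5,6,7,9,10,11,12,13,14,15,17,18,19,20,21,22,23,24,25,26,27,28,29,30,31: 00101001101101101000101001

00101001101101101000101001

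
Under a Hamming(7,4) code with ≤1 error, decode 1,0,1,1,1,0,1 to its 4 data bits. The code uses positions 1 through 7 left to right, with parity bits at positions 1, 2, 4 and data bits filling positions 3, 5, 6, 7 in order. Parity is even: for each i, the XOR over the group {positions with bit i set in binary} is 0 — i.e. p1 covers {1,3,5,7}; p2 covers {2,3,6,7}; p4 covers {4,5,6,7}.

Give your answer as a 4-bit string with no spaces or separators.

1101

s1 (pos 1,3,5,7): 1⊕1⊕1⊕1 = 0
s2 (pos 2,3,6,7): 0⊕1⊕0⊕1 = 0
s4 (pos 4,5,6,7): 1⊕1⊕0⊕1 = 1
Syndrome s4…s1 = 100 → error at position 4.
Flip position 4: 1011101 → 1010101
Read data bits from positions 3,5,6,7: 1101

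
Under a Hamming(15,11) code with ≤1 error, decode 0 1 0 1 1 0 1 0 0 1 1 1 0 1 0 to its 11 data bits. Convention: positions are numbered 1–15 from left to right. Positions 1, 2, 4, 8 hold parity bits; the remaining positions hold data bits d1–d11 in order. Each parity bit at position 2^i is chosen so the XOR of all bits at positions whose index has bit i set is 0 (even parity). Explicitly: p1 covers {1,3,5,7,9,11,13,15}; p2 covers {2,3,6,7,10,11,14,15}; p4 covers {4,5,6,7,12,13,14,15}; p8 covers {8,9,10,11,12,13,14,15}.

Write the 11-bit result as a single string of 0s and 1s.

01000111010

s1 (pos 1,3,5,7,9,11,13,15): 0⊕0⊕1⊕1⊕0⊕1⊕0⊕0 = 1
s2 (pos 2,3,6,7,10,11,14,15): 1⊕0⊕0⊕1⊕1⊕1⊕1⊕0 = 1
s4 (pos 4,5,6,7,12,13,14,15): 1⊕1⊕0⊕1⊕1⊕0⊕1⊕0 = 1
s8 (pos 8,9,10,11,12,13,14,15): 0⊕0⊕1⊕1⊕1⊕0⊕1⊕0 = 0
Syndrome s8…s1 = 0111 → error at position 7.
Flip position 7: 010110100111010 → 010110000111010
Read data bits from positions 3,5,6,7,9,10,11,12,13,14,15: 01000111010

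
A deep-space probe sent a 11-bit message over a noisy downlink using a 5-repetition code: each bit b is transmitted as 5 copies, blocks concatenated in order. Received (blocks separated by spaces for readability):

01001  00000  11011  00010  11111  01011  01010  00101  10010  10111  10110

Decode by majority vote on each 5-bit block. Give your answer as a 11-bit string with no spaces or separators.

00101100011

Block 1 (01001): 2 ones → 0
Block 2 (00000): 0 ones → 0
Block 3 (11011): 4 ones → 1
Block 4 (00010): 1 one → 0
Block 5 (11111): 5 ones → 1
Block 6 (01011): 3 ones → 1
Block 7 (01010): 2 ones → 0
Block 8 (00101): 2 ones → 0
Block 9 (10010): 2 ones → 0
Block 10 (10111): 4 ones → 1
Block 11 (10110): 3 ones → 1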